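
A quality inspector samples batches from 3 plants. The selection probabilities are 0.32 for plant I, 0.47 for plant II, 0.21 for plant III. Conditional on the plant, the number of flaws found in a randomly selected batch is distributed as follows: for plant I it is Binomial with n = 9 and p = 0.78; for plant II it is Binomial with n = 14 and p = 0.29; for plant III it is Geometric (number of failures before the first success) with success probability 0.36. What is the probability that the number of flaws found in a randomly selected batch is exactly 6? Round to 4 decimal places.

0.1239

Conditional on each plant, P(X = 6): I: 0.201426; II: 0.115348; III: 0.024739.
By total probability, P(X = 6) = 0.32·0.201426 + 0.47·0.115348 + 0.21·0.024739 = 0.123865.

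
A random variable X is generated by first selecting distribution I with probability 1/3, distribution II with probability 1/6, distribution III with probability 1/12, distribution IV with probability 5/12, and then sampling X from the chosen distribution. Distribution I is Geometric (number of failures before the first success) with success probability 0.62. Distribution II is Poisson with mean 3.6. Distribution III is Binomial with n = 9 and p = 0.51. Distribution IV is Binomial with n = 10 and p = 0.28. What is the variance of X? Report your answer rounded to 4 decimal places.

Per component, I: μ=0.612903, E[X²]=1.3642; II: μ=3.6, E[X²]=16.56; III: μ=4.59, E[X²]=23.3172; IV: μ=2.8, E[X²]=9.856.
E[X] = 0.333333·0.612903 + 0.166667·3.6 + 0.0833333·4.59 + 0.416667·2.8 = 2.35347.
E[X²] = 0.333333·1.3642 + 0.166667·16.56 + 0.0833333·23.3172 + 0.416667·9.856 = 9.2645.
Var(X) = E[X²] − (E[X])² = 9.2645 − 5.53881 = 3.72569.

3.7257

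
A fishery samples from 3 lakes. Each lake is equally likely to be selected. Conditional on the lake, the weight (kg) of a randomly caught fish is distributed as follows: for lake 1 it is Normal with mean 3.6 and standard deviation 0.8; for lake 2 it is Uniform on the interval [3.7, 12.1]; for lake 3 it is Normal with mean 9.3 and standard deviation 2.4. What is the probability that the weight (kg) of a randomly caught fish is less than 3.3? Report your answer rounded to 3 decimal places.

Conditional on each lake, P(X < 3.3): 1: 0.35383; 2: 0; 3: 0.00620967.
By total probability, P(X < 3.3) = 0.333333·0.35383 + 0.333333·0 + 0.333333·0.00620967 = 0.120013.

0.120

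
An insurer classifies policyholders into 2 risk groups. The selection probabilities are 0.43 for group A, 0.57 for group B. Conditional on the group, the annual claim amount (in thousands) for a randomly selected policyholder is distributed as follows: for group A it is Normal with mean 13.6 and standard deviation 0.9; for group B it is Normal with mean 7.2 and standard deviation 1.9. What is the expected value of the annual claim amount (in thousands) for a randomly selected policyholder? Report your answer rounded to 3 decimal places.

Component means — A: 13.6; B: 7.2.
E[X] = 0.43·13.6 + 0.57·7.2 = 9.952.

9.952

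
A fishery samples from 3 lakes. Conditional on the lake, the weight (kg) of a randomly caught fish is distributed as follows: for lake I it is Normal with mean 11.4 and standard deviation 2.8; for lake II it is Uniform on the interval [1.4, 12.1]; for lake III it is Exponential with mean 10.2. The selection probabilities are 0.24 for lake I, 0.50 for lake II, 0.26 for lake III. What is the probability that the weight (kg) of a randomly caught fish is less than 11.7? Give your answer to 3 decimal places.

Conditional on each lake, P(X < 11.7): I: 0.542662; II: 0.962617; III: 0.682431.
By total probability, P(X < 11.7) = 0.24·0.542662 + 0.5·0.962617 + 0.26·0.682431 = 0.788979.

0.789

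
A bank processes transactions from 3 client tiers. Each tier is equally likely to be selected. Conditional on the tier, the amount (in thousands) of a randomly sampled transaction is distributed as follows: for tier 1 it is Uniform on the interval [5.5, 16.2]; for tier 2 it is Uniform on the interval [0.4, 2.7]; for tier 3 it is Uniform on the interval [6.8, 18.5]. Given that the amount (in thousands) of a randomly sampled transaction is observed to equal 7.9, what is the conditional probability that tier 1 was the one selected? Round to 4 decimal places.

Likelihoods f(7.9 | ·): 1: 0.0934579; 2: 0; 3: 0.0854701.
Posterior ∝ prior × likelihood. Numerator for 1: 0.333333·0.0934579 = 0.0311526.
Normalizing constant: 0.333333·0.0934579 + 0.333333·0 + 0.333333·0.0854701 = 0.0596427.
P(1 | observation) = 0.0311526 / 0.0596427 = 0.522321.

0.5223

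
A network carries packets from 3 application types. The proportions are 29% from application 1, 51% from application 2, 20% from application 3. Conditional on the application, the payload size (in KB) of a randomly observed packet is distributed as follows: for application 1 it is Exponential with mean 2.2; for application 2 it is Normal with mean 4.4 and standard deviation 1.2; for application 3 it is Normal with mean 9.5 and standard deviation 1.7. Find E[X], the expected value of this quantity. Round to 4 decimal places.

Component means — 1: 2.2; 2: 4.4; 3: 9.5.
E[X] = 0.29·2.2 + 0.51·4.4 + 0.2·9.5 = 4.782.

4.7820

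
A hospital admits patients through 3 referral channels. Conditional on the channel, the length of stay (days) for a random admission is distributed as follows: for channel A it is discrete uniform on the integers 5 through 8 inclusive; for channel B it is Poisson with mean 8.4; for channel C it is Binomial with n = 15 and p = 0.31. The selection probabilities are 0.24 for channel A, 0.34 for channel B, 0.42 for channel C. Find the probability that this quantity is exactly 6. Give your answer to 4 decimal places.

0.1634

Conditional on each channel, P(X = 6): A: 0.25; B: 0.109716; C: 0.157477.
By total probability, P(X = 6) = 0.24·0.25 + 0.34·0.109716 + 0.42·0.157477 = 0.163444.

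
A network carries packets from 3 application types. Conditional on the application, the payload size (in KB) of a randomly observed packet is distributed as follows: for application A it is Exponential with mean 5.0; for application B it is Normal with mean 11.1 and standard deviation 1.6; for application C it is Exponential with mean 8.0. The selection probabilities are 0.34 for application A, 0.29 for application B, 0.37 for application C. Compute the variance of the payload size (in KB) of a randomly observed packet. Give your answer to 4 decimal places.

Per component, A: μ=5, E[X²]=50; B: μ=11.1, E[X²]=125.77; C: μ=8, E[X²]=128.
E[X] = 0.34·5 + 0.29·11.1 + 0.37·8 = 7.879.
E[X²] = 0.34·50 + 0.29·125.77 + 0.37·128 = 100.833.
Var(X) = E[X²] − (E[X])² = 100.833 − 62.0786 = 38.7547.

38.7547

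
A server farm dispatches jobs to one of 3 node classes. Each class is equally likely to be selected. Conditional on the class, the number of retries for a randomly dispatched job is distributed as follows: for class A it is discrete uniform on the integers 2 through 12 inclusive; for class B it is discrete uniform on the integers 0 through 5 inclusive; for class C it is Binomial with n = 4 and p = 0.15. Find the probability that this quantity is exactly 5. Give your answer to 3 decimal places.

0.086

Conditional on each class, P(X = 5): A: 0.0909091; B: 0.166667; C: 0.
By total probability, P(X = 5) = 0.333333·0.0909091 + 0.333333·0.166667 + 0.333333·0 = 0.0858586.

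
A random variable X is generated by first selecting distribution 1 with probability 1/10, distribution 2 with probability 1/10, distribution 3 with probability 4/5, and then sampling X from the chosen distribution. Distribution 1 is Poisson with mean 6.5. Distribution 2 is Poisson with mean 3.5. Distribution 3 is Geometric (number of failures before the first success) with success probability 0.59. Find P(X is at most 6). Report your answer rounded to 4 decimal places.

0.9446

Conditional on each component, P(X ≤ 6): 1: 0.526524; 2: 0.934712; 3: 0.998052.
By total probability, P(X ≤ 6) = 0.1·0.526524 + 0.1·0.934712 + 0.8·0.998052 = 0.944566.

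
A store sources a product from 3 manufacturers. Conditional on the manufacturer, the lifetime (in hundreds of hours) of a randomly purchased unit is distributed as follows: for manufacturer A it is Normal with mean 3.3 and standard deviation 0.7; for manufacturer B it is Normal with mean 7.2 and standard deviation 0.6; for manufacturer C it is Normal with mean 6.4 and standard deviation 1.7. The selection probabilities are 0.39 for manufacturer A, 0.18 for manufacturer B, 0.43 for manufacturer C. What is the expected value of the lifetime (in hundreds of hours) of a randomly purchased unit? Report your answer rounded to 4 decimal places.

Component means — A: 3.3; B: 7.2; C: 6.4.
E[X] = 0.39·3.3 + 0.18·7.2 + 0.43·6.4 = 5.335.

5.3350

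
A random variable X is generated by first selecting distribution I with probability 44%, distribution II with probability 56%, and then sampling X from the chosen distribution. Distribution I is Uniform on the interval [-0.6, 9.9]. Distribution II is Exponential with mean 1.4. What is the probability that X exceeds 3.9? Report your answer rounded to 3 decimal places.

0.286

Conditional on each component, P(X > 3.9): I: 0.571429; II: 0.061685.
By total probability, P(X > 3.9) = 0.44·0.571429 + 0.56·0.061685 = 0.285972.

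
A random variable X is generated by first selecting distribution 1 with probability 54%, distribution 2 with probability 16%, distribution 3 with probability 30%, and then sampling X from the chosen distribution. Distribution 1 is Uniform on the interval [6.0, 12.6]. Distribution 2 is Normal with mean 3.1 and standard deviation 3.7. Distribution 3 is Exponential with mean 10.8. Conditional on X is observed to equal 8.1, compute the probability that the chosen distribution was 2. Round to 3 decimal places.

Likelihoods f(8.1 | ·): 1: 0.151515; 2: 0.0432678; 3: 0.0437376.
Posterior ∝ prior × likelihood. Numerator for 2: 0.16·0.0432678 = 0.00692285.
Normalizing constant: 0.54·0.151515 + 0.16·0.0432678 + 0.3·0.0437376 = 0.101862.
P(2 | observation) = 0.00692285 / 0.101862 = 0.0679628.

0.068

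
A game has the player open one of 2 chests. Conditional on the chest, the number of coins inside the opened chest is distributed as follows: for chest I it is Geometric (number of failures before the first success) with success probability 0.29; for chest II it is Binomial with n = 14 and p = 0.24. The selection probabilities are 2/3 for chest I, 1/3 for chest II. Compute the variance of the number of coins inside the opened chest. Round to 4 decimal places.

Per component, I: μ=2.44828, E[X²]=14.4364; II: μ=3.36, E[X²]=13.8432.
E[X] = 0.666667·2.44828 + 0.333333·3.36 = 2.75218.
E[X²] = 0.666667·14.4364 + 0.333333·13.8432 = 14.2387.
Var(X) = E[X²] − (E[X])² = 14.2387 − 7.57452 = 6.66414.

6.6641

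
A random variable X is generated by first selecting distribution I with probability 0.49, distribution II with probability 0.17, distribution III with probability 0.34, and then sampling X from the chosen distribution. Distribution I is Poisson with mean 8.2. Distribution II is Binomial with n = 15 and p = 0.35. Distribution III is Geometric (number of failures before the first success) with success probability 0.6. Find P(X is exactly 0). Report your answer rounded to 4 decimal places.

Conditional on each component, P(X = 0): I: 0.000274654; II: 0.00156207; III: 0.6.
By total probability, P(X = 0) = 0.49·0.000274654 + 0.17·0.00156207 + 0.34·0.6 = 0.2044.

0.2044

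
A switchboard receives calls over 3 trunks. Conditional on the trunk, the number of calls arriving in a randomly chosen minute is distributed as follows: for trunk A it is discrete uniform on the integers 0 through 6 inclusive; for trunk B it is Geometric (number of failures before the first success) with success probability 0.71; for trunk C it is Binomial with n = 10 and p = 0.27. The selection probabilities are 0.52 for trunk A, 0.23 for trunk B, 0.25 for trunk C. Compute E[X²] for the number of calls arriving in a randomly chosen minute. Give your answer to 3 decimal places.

9.246

For each component E[X²] = Var + (mean)², giving A: 13; B: 0.742115; C: 9.261.
Overall E[X²] = 0.52·13 + 0.23·0.742115 + 0.25·9.261 = 9.24594.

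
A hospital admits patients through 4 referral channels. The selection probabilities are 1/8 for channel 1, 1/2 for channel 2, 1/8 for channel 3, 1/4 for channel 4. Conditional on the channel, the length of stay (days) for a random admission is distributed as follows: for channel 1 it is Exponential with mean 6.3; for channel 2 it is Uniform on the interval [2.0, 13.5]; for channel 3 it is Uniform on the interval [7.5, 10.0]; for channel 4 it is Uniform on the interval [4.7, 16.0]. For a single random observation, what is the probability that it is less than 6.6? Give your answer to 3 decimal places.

0.323

Conditional on each channel, P(X < 6.6): 1: 0.649228; 2: 0.4; 3: 0; 4: 0.168142.
By total probability, P(X < 6.6) = 0.125·0.649228 + 0.5·0.4 + 0.125·0 + 0.25·0.168142 = 0.323189.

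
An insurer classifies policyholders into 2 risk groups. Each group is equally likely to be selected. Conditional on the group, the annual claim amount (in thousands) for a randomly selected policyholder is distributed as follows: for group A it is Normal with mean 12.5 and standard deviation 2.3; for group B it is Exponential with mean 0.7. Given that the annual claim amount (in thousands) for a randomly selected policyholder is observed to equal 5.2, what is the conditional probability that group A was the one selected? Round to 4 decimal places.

Likelihoods f(5.2 | ·): A: 0.00112642; B: 0.000848622.
Posterior ∝ prior × likelihood. Numerator for A: 0.5·0.00112642 = 0.000563211.
Normalizing constant: 0.5·0.00112642 + 0.5·0.000848622 = 0.000987522.
P(A | observation) = 0.000563211 / 0.000987522 = 0.570327.

0.5703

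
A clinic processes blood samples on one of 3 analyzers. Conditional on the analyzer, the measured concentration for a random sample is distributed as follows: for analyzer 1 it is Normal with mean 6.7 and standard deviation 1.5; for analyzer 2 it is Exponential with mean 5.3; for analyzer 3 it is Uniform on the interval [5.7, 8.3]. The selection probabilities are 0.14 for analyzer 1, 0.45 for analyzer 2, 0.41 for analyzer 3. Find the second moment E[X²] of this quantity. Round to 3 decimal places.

52.202

For each component E[X²] = Var + (mean)², giving 1: 47.14; 2: 56.18; 3: 49.5633.
Overall E[X²] = 0.14·47.14 + 0.45·56.18 + 0.41·49.5633 = 52.2016.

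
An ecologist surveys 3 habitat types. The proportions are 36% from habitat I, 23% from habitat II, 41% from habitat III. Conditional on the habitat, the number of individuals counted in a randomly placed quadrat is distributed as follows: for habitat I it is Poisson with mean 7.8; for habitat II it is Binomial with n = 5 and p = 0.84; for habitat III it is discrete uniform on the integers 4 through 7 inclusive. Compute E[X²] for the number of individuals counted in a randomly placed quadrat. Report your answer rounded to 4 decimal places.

41.8372

For each component E[X²] = Var + (mean)², giving I: 68.64; II: 18.312; III: 31.5.
Overall E[X²] = 0.36·68.64 + 0.23·18.312 + 0.41·31.5 = 41.8372.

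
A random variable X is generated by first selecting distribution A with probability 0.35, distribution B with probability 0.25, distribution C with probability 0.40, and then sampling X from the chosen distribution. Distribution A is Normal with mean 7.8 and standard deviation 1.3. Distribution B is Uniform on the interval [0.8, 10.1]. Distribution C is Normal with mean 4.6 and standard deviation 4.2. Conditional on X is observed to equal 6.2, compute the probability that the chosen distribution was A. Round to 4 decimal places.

Likelihoods f(6.2 | ·): A: 0.143891; B: 0.107527; C: 0.088338.
Posterior ∝ prior × likelihood. Numerator for A: 0.35·0.143891 = 0.0503618.
Normalizing constant: 0.35·0.143891 + 0.25·0.107527 + 0.4·0.088338 = 0.112579.
P(A | observation) = 0.0503618 / 0.112579 = 0.447348.

0.4473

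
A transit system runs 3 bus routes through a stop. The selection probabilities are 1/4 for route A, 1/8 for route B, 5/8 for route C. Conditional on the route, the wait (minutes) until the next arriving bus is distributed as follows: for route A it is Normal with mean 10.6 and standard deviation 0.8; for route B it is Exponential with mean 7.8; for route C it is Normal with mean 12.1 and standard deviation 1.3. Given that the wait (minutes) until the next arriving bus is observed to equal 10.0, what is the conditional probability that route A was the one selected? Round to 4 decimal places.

0.6250

Likelihoods f(10.0 | ·): A: 0.376422; B: 0.0355728; C: 0.0832392.
Posterior ∝ prior × likelihood. Numerator for A: 0.25·0.376422 = 0.0941054.
Normalizing constant: 0.25·0.376422 + 0.125·0.0355728 + 0.625·0.0832392 = 0.150577.
P(A | observation) = 0.0941054 / 0.150577 = 0.624967.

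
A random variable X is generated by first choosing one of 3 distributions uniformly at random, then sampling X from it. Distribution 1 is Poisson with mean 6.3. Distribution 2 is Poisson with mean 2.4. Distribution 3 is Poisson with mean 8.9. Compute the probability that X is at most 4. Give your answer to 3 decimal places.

0.403

Conditional on each component, P(X ≤ 4): 1: 0.246904; 2: 0.904131; 3: 0.0584325.
By total probability, P(X ≤ 4) = 0.333333·0.246904 + 0.333333·0.904131 + 0.333333·0.0584325 = 0.403156.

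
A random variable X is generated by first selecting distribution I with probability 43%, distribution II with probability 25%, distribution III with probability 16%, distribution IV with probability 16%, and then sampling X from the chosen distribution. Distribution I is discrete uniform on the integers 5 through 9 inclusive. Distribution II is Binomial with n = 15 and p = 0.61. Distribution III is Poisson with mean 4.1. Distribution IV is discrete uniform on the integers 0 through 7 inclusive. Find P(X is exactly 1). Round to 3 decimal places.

Conditional on each component, P(X = 1): I: 0; II: 1.72316e-05; III: 0.067948; IV: 0.125.
By total probability, P(X = 1) = 0.43·0 + 0.25·1.72316e-05 + 0.16·0.067948 + 0.16·0.125 = 0.030876.

0.031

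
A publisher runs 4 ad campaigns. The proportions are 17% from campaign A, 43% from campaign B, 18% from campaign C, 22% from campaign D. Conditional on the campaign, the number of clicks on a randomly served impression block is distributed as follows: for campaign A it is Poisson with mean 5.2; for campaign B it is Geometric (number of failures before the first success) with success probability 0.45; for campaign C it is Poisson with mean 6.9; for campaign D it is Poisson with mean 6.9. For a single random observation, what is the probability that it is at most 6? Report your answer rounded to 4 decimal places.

Conditional on each campaign, P(X ≤ 6): A: 0.732393; B: 0.984776; C: 0.464715; D: 0.464715.
By total probability, P(X ≤ 6) = 0.17·0.732393 + 0.43·0.984776 + 0.18·0.464715 + 0.22·0.464715 = 0.733846.

0.7338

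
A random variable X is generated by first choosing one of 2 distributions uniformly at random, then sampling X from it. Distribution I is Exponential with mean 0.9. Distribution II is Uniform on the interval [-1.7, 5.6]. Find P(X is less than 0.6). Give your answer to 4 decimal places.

Conditional on each component, P(X < 0.6): I: 0.486583; II: 0.315068.
By total probability, P(X < 0.6) = 0.5·0.486583 + 0.5·0.315068 = 0.400826.

0.4008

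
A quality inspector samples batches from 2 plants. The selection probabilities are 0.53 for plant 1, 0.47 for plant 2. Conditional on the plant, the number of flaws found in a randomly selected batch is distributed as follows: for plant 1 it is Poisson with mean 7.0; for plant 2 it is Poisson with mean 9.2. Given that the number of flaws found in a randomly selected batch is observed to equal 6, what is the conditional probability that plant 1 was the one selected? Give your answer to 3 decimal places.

0.664

Likelihoods P(X=6 | ·): 1: 0.149003; 2: 0.0850913.
Posterior ∝ prior × likelihood. Numerator for 1: 0.53·0.149003 = 0.0789715.
Normalizing constant: 0.53·0.149003 + 0.47·0.0850913 = 0.118964.
P(1 | observation) = 0.0789715 / 0.118964 = 0.663824.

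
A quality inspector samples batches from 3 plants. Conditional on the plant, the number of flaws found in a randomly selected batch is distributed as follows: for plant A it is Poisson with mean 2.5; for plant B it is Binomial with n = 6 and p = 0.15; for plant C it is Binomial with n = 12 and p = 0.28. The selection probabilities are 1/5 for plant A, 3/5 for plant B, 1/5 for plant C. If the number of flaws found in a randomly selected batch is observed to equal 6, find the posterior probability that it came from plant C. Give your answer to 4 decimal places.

0.6900

Likelihoods P(X=6 | ·): A: 0.0278337; B: 1.13906e-05; C: 0.0620319.
Posterior ∝ prior × likelihood. Numerator for C: 0.2·0.0620319 = 0.0124064.
Normalizing constant: 0.2·0.0278337 + 0.6·1.13906e-05 + 0.2·0.0620319 = 0.01798.
P(C | observation) = 0.0124064 / 0.01798 = 0.690012.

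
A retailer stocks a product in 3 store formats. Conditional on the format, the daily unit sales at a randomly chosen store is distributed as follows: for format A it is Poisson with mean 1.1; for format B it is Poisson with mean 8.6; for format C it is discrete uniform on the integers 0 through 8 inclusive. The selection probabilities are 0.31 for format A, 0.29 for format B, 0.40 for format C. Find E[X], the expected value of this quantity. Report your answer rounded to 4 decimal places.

4.4350

Component means — A: 1.1; B: 8.6; C: 4.
E[X] = 0.31·1.1 + 0.29·8.6 + 0.4·4 = 4.435.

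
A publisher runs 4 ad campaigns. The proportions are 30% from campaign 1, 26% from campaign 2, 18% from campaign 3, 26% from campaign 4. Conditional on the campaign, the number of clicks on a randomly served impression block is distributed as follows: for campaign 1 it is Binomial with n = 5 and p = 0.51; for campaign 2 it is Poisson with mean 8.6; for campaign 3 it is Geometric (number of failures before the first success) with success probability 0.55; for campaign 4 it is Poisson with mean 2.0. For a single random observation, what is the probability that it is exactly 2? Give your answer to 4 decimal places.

0.1840

Conditional on each campaign, P(X = 2): 1: 0.306005; 2: 0.00680823; 3: 0.111375; 4: 0.270671.
By total probability, P(X = 2) = 0.3·0.306005 + 0.26·0.00680823 + 0.18·0.111375 + 0.26·0.270671 = 0.183994.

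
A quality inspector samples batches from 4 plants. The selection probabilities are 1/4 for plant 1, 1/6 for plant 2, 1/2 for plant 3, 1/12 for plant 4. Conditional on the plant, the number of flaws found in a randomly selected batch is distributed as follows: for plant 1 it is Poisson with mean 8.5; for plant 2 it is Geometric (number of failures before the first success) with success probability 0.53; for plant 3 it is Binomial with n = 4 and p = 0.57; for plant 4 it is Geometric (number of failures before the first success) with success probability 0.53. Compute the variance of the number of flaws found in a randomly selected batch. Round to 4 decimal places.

Per component, 1: μ=8.5, E[X²]=80.75; 2: μ=0.886792, E[X²]=2.45959; 3: μ=2.28, E[X²]=6.1788; 4: μ=0.886792, E[X²]=2.45959.
E[X] = 0.25·8.5 + 0.166667·0.886792 + 0.5·2.28 + 0.0833333·0.886792 = 3.4867.
E[X²] = 0.25·80.75 + 0.166667·2.45959 + 0.5·6.1788 + 0.0833333·2.45959 = 23.8918.
Var(X) = E[X²] − (E[X])² = 23.8918 − 12.1571 = 11.7347.

11.7347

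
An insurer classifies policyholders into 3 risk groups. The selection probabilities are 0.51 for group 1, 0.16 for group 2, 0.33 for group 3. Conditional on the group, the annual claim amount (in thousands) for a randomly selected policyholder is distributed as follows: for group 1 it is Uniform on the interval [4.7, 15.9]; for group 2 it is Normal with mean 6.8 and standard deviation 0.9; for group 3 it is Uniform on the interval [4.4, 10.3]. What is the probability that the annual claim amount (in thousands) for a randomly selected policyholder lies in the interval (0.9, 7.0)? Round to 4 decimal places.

Conditional on each group, P(0.9 < X < 7.0): 1: 0.205357; 2: 0.58793; 3: 0.440678.
By total probability, P(0.9 < X < 7.0) = 0.51·0.205357 + 0.16·0.58793 + 0.33·0.440678 = 0.344225.

0.3442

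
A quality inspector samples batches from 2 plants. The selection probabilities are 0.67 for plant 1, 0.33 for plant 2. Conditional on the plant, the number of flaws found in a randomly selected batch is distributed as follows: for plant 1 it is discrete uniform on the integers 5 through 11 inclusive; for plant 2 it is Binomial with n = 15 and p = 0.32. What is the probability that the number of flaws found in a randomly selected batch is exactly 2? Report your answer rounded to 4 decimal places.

Conditional on each plant, P(X = 2): 1: 0; 2: 0.0714669.
By total probability, P(X = 2) = 0.67·0 + 0.33·0.0714669 = 0.0235841.

0.0236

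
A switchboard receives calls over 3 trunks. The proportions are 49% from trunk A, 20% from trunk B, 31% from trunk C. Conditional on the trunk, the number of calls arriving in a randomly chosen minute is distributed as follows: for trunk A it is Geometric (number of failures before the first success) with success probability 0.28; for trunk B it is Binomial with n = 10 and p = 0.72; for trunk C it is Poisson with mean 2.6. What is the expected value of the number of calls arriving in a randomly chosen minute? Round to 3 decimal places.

Component means — A: 2.57143; B: 7.2; C: 2.6.
E[X] = 0.49·2.57143 + 0.2·7.2 + 0.31·2.6 = 3.506.

3.506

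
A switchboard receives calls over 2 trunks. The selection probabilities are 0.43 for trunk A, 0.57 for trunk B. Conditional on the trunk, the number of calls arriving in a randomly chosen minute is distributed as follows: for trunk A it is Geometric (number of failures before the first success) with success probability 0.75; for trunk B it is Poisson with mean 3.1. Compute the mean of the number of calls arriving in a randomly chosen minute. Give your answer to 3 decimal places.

1.910

Component means — A: 0.333333; B: 3.1.
E[X] = 0.43·0.333333 + 0.57·3.1 = 1.91033.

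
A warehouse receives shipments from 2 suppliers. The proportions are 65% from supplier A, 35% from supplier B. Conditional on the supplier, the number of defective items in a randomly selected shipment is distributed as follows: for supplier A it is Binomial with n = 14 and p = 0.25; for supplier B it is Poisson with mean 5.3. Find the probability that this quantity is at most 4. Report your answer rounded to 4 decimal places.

Conditional on each supplier, P(X ≤ 4): A: 0.741535; B: 0.389518.
By total probability, P(X ≤ 4) = 0.65·0.741535 + 0.35·0.389518 = 0.618329.

0.6183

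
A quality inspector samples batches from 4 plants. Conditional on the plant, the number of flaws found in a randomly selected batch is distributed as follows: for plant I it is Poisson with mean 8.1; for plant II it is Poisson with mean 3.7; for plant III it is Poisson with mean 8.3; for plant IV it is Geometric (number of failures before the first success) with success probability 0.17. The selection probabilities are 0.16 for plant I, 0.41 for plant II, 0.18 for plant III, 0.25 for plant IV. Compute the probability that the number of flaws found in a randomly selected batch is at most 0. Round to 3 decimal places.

0.053

Conditional on each plant, P(X ≤ 0): I: 0.000303539; II: 0.0247235; III: 0.000248517; IV: 0.17.
By total probability, P(X ≤ 0) = 0.16·0.000303539 + 0.41·0.0247235 + 0.18·0.000248517 + 0.25·0.17 = 0.0527299.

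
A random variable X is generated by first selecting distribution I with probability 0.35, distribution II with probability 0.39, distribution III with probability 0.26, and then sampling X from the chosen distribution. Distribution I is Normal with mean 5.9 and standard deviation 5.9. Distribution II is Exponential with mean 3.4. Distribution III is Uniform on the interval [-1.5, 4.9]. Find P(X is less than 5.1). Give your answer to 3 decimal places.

0.719

Conditional on each component, P(X < 5.1): I: 0.446071; II: 0.77687; III: 1.
By total probability, P(X < 5.1) = 0.35·0.446071 + 0.39·0.77687 + 0.26·1 = 0.719104.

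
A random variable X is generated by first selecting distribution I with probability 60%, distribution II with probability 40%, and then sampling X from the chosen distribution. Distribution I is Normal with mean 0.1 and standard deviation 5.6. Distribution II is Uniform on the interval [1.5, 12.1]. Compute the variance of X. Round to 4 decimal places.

33.3349

Per component, I: μ=0.1, E[X²]=31.37; II: μ=6.8, E[X²]=55.6033.
E[X] = 0.6·0.1 + 0.4·6.8 = 2.78.
E[X²] = 0.6·31.37 + 0.4·55.6033 = 41.0633.
Var(X) = E[X²] − (E[X])² = 41.0633 − 7.7284 = 33.3349.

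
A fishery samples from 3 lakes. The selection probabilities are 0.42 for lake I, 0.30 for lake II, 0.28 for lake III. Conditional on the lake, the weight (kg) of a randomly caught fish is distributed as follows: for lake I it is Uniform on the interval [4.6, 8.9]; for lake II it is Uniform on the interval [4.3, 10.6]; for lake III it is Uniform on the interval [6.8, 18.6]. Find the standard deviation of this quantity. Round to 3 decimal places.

Per component, I: μ=6.75, E[X²]=47.1033; II: μ=7.45, E[X²]=58.81; III: μ=12.7, E[X²]=172.893.
E[X] = 0.42·6.75 + 0.3·7.45 + 0.28·12.7 = 8.626.
E[X²] = 0.42·47.1033 + 0.3·58.81 + 0.28·172.893 = 85.8365.
Var(X) = E[X²] − (E[X])² = 85.8365 − 74.4079 = 11.4287.
SD(X) = √11.4287 = 3.38063.

3.381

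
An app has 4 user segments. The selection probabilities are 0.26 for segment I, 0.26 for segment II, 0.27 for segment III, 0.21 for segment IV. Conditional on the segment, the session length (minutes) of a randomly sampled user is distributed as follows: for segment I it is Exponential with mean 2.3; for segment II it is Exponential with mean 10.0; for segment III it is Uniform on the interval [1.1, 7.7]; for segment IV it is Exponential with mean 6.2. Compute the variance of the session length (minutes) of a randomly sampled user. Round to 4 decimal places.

44.7496

Per component, I: μ=2.3, E[X²]=10.58; II: μ=10, E[X²]=200; III: μ=4.4, E[X²]=22.99; IV: μ=6.2, E[X²]=76.88.
E[X] = 0.26·2.3 + 0.26·10 + 0.27·4.4 + 0.21·6.2 = 5.688.
E[X²] = 0.26·10.58 + 0.26·200 + 0.27·22.99 + 0.21·76.88 = 77.1029.
Var(X) = E[X²] − (E[X])² = 77.1029 − 32.3533 = 44.7496.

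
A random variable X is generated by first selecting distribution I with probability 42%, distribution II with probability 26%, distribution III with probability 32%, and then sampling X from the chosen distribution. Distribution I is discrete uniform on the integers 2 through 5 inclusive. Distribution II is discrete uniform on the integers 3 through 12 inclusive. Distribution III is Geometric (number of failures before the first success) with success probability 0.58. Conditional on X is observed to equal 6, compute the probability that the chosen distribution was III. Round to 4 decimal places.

0.0377

Likelihoods P(X=6 | ·): I: 0; II: 0.1; III: 0.00318364.
Posterior ∝ prior × likelihood. Numerator for III: 0.32·0.00318364 = 0.00101876.
Normalizing constant: 0.42·0 + 0.26·0.1 + 0.32·0.00318364 = 0.0270188.
P(III | observation) = 0.00101876 / 0.0270188 = 0.0377058.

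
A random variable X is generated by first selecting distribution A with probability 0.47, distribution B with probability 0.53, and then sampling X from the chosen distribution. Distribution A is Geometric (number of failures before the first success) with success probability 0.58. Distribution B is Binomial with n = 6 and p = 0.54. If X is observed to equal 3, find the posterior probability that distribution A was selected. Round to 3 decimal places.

Likelihoods P(X=3 | ·): A: 0.042971; B: 0.306538.
Posterior ∝ prior × likelihood. Numerator for A: 0.47·0.042971 = 0.0201964.
Normalizing constant: 0.47·0.042971 + 0.53·0.306538 = 0.182662.
P(A | observation) = 0.0201964 / 0.182662 = 0.110567.

0.111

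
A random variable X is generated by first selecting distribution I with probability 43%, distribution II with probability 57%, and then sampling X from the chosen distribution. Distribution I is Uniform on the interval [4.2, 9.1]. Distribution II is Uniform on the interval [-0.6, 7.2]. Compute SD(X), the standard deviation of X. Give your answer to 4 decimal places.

2.5497

Per component, I: μ=6.65, E[X²]=46.2233; II: μ=3.3, E[X²]=15.96.
E[X] = 0.43·6.65 + 0.57·3.3 = 4.7405.
E[X²] = 0.43·46.2233 + 0.57·15.96 = 28.9732.
Var(X) = E[X²] − (E[X])² = 28.9732 − 22.4723 = 6.50089.
SD(X) = √6.50089 = 2.54968.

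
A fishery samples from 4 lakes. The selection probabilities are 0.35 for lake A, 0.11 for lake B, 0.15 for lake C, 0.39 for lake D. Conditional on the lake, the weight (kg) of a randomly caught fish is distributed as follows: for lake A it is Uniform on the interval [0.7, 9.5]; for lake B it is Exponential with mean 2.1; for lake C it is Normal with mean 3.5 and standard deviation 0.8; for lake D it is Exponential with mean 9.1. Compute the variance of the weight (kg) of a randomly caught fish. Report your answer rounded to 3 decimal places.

41.770

Per component, A: μ=5.1, E[X²]=32.4633; B: μ=2.1, E[X²]=8.82; C: μ=3.5, E[X²]=12.89; D: μ=9.1, E[X²]=165.62.
E[X] = 0.35·5.1 + 0.11·2.1 + 0.15·3.5 + 0.39·9.1 = 6.09.
E[X²] = 0.35·32.4633 + 0.11·8.82 + 0.15·12.89 + 0.39·165.62 = 78.8577.
Var(X) = E[X²] − (E[X])² = 78.8577 − 37.0881 = 41.7696.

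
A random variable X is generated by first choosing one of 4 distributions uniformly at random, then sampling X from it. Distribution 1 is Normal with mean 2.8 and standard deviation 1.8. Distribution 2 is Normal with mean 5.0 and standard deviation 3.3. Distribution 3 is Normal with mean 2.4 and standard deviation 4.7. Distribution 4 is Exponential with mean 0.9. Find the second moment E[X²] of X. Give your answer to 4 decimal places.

For each component E[X²] = Var + (mean)², giving 1: 11.08; 2: 35.89; 3: 27.85; 4: 1.62.
Overall E[X²] = 0.25·11.08 + 0.25·35.89 + 0.25·27.85 + 0.25·1.62 = 19.11.

19.1100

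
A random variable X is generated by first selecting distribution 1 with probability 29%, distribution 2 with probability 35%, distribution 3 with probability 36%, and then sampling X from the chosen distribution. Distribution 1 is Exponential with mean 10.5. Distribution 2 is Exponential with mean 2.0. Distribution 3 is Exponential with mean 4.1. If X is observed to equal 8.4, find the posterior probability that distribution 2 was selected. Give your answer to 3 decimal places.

Likelihoods f(8.4 | ·): 1: 0.0427932; 2: 0.00749779; 3: 0.0314371.
Posterior ∝ prior × likelihood. Numerator for 2: 0.35·0.00749779 = 0.00262423.
Normalizing constant: 0.29·0.0427932 + 0.35·0.00749779 + 0.36·0.0314371 = 0.0263516.
P(2 | observation) = 0.00262423 / 0.0263516 = 0.099585.

0.100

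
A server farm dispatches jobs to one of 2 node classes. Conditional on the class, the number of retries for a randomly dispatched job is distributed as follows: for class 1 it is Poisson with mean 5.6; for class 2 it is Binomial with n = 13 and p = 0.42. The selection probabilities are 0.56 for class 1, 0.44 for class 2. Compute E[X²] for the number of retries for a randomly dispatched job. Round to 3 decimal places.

For each component E[X²] = Var + (mean)², giving 1: 36.96; 2: 32.9784.
Overall E[X²] = 0.56·36.96 + 0.44·32.9784 = 35.2081.

35.208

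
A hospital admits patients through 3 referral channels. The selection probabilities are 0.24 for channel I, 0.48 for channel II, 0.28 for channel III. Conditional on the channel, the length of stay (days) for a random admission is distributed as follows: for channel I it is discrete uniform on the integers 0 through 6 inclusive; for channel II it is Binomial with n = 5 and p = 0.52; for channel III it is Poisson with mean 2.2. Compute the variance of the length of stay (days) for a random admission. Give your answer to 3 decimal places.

2.258

Per component, I: μ=3, E[X²]=13; II: μ=2.6, E[X²]=8.008; III: μ=2.2, E[X²]=7.04.
E[X] = 0.24·3 + 0.48·2.6 + 0.28·2.2 = 2.584.
E[X²] = 0.24·13 + 0.48·8.008 + 0.28·7.04 = 8.93504.
Var(X) = E[X²] − (E[X])² = 8.93504 − 6.67706 = 2.25798.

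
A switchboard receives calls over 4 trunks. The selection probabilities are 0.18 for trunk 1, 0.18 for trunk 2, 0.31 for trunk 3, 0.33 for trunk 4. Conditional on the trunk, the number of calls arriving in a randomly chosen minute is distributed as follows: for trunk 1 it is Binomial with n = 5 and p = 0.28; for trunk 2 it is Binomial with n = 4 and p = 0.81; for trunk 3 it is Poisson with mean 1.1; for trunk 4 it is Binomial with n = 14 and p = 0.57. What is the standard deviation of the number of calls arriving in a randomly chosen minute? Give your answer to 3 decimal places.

3.299

Per component, 1: μ=1.4, E[X²]=2.968; 2: μ=3.24, E[X²]=11.1132; 3: μ=1.1, E[X²]=2.31; 4: μ=7.98, E[X²]=67.1118.
E[X] = 0.18·1.4 + 0.18·3.24 + 0.31·1.1 + 0.33·7.98 = 3.8096.
E[X²] = 0.18·2.968 + 0.18·11.1132 + 0.31·2.31 + 0.33·67.1118 = 25.3976.
Var(X) = E[X²] − (E[X])² = 25.3976 − 14.5131 = 10.8846.
SD(X) = √10.8846 = 3.29918.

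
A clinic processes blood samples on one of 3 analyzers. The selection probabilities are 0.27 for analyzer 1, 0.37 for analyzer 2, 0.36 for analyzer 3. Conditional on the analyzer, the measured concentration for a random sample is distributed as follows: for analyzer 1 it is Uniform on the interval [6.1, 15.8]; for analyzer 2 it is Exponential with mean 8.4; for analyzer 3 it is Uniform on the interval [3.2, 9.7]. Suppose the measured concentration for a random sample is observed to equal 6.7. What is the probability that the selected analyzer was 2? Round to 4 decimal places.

Likelihoods f(6.7 | ·): 1: 0.103093; 2: 0.0536191; 3: 0.153846.
Posterior ∝ prior × likelihood. Numerator for 2: 0.37·0.0536191 = 0.0198391.
Normalizing constant: 0.27·0.103093 + 0.37·0.0536191 + 0.36·0.153846 = 0.103059.
P(2 | observation) = 0.0198391 / 0.103059 = 0.192502.

0.1925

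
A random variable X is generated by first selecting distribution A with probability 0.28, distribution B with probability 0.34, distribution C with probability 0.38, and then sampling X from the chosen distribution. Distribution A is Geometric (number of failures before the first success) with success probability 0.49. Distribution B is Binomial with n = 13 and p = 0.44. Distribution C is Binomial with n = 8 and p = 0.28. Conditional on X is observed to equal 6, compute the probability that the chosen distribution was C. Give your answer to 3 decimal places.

0.034

Likelihoods P(X=6 | ·): A: 0.00862218; B: 0.215055; C: 0.00699473.
Posterior ∝ prior × likelihood. Numerator for C: 0.38·0.00699473 = 0.002658.
Normalizing constant: 0.28·0.00862218 + 0.34·0.215055 + 0.38·0.00699473 = 0.0781909.
P(C | observation) = 0.002658 / 0.0781909 = 0.0339937.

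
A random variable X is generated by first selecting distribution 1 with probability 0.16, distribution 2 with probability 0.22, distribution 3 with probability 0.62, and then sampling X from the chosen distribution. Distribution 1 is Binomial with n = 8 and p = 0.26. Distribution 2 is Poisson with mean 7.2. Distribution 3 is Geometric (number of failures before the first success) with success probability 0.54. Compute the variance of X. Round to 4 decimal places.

Per component, 1: μ=2.08, E[X²]=5.8656; 2: μ=7.2, E[X²]=59.04; 3: μ=0.851852, E[X²]=2.30316.
E[X] = 0.16·2.08 + 0.22·7.2 + 0.62·0.851852 = 2.44495.
E[X²] = 0.16·5.8656 + 0.22·59.04 + 0.62·2.30316 = 15.3553.
Var(X) = E[X²] − (E[X])² = 15.3553 − 5.97777 = 9.37748.

9.3775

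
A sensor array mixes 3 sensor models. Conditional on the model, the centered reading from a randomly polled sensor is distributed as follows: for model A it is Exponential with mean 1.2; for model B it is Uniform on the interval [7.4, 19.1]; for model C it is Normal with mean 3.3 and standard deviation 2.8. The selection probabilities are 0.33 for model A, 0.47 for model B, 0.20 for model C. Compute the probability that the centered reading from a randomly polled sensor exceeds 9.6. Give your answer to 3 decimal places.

0.384

Conditional on each model, P(X > 9.6): A: 0.000335463; B: 0.811966; C: 0.0122245.
By total probability, P(X > 9.6) = 0.33·0.000335463 + 0.47·0.811966 + 0.2·0.0122245 = 0.38418.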